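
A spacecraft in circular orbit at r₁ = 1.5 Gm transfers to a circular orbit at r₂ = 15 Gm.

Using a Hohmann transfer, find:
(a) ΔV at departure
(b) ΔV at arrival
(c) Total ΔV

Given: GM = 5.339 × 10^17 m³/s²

Convert to SI: r₁ = 1.5 Gm = 1.5e+09 m; r₂ = 15 Gm = 1.5e+10 m.
Transfer semi-major axis: a_t = (r₁ + r₂)/2 = (1.5e+09 + 1.5e+10)/2 = 8.25e+09 m.
Circular speeds: v₁ = √(GM/r₁) = 18866.2 m/s, v₂ = √(GM/r₂) = 5966.01 m/s.
Transfer speeds (vis-viva v² = GM(2/r − 1/a_t)): v₁ᵗ = 25439.2 m/s, v₂ᵗ = 2543.92 m/s.
(a) ΔV₁ = |v₁ᵗ − v₁| ≈ 6573 m/s = 6.573 km/s.
(b) ΔV₂ = |v₂ − v₂ᵗ| ≈ 3422 m/s = 3.422 km/s.
(c) ΔV_total = ΔV₁ + ΔV₂ ≈ 9995 m/s = 9.995 km/s.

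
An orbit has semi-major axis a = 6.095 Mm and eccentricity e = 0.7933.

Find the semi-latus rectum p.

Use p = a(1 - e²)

Convert to SI: a = 6.095 Mm = 6.095e+06 m.
p = a (1 − e²).
p = 6.095e+06 · (1 − (0.7933)²) = 6.095e+06 · 0.370675 ≈ 2.259e+06 m = 2.259 Mm.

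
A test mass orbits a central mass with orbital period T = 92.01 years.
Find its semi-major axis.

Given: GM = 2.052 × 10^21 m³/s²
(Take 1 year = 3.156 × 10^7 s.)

Convert to SI: T = 92.01 years = 2.90384e+09 s.
Invert Kepler's third law: a = (GM · T² / (4π²))^(1/3).
Substituting T = 2.90384e+09 s and GM = 2.052e+21 m³/s²:
a = (2.052e+21 · (2.90384e+09)² / (4π²))^(1/3) m
a ≈ 7.596e+12 m = 7.596 Tm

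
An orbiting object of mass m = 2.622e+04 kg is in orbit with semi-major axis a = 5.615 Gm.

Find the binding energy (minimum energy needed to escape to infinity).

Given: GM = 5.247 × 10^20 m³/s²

Convert to SI: a = 5.615 Gm = 5.615e+09 m.
Total orbital energy is E = −GMm/(2a); binding energy is E_bind = −E = GMm/(2a).
E_bind = 5.247e+20 · 2.622e+04 / (2 · 5.615e+09) J ≈ 1.225e+15 J = 1.225 PJ.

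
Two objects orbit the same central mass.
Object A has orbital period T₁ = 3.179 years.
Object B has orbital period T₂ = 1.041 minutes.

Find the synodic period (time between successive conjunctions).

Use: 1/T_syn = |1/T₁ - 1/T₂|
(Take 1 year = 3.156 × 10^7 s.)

Convert to SI: T₁ = 3.179 years = 1.00329e+08 s; T₂ = 1.041 minutes = 62.46 s.
T_syn = |T₁ · T₂ / (T₁ − T₂)|.
T_syn = |1.00329e+08 · 62.46 / (1.00329e+08 − 62.46)| s ≈ 62.46 s = 1.041 minutes.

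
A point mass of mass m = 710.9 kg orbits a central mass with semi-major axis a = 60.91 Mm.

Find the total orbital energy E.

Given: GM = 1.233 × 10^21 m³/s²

Convert to SI: a = 60.91 Mm = 6.091e+07 m.
E = −GMm / (2a).
E = −1.233e+21 · 710.9 / (2 · 6.091e+07) J ≈ -7.195e+15 J = -7.195 PJ.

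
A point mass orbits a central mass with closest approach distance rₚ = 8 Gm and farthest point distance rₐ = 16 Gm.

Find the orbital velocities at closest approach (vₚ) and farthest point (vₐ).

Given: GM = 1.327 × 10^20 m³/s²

Convert to SI: rₚ = 8 Gm = 8e+09 m; rₐ = 16 Gm = 1.6e+10 m.
Use the vis-viva equation v² = GM(2/r − 1/a) with a = (rₚ + rₐ)/2 = (8e+09 + 1.6e+10)/2 = 1.2e+10 m.
vₚ = √(GM · (2/rₚ − 1/a)) = √(1.327e+20 · (2/8e+09 − 1/1.2e+10)) m/s ≈ 1.487e+05 m/s = 148.7 km/s.
vₐ = √(GM · (2/rₐ − 1/a)) = √(1.327e+20 · (2/1.6e+10 − 1/1.2e+10)) m/s ≈ 7.436e+04 m/s = 74.36 km/s.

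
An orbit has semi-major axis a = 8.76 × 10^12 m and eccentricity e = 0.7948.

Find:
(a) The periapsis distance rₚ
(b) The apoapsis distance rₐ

(a) rₚ = a(1 − e) = 8.76e+12 · (1 − 0.7948) = 8.76e+12 · 0.2052 ≈ 1.798e+12 m = 1.798 × 10^12 m.
(b) rₐ = a(1 + e) = 8.76e+12 · (1 + 0.7948) = 8.76e+12 · 1.7948 ≈ 1.572e+13 m = 1.572 × 10^13 m.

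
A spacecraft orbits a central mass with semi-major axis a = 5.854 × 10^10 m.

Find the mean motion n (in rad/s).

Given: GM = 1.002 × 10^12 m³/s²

n = √(GM / a³).
n = √(1.002e+12 / (5.854e+10)³) rad/s ≈ 7.067e-11 rad/s.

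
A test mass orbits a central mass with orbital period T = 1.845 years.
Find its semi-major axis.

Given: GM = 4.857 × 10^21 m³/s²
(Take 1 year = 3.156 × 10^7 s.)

Convert to SI: T = 1.845 years = 5.82282e+07 s.
Invert Kepler's third law: a = (GM · T² / (4π²))^(1/3).
Substituting T = 5.82282e+07 s and GM = 4.857e+21 m³/s²:
a = (4.857e+21 · (5.82282e+07)² / (4π²))^(1/3) m
a ≈ 7.472e+11 m = 747.2 Gm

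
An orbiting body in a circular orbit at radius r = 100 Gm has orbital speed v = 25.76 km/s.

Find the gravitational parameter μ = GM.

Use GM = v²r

Convert to SI: r = 100 Gm = 1e+11 m; v = 25.76 km/s = 25760 m/s.
For a circular orbit v² = GM/r, so GM = v² · r.
GM = (25760)² · 1e+11 m³/s² ≈ 6.636e+19 m³/s² = 6.636 × 10^19 m³/s².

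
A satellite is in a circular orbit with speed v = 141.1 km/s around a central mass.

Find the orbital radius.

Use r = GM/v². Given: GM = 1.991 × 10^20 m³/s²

Convert to SI: v = 141.1 km/s = 141100 m/s.
For a circular orbit, v² = GM / r, so r = GM / v².
r = 1.991e+20 / (141100)² m ≈ 1e+10 m = 10 Gm.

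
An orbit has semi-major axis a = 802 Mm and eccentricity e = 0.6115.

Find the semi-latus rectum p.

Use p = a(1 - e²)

Convert to SI: a = 802 Mm = 8.02e+08 m.
p = a (1 − e²).
p = 8.02e+08 · (1 − (0.6115)²) = 8.02e+08 · 0.626068 ≈ 5.021e+08 m = 502.1 Mm.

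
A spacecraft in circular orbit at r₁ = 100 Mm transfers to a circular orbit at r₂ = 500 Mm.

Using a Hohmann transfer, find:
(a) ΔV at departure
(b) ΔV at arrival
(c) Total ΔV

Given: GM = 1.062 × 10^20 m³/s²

Convert to SI: r₁ = 100 Mm = 1e+08 m; r₂ = 500 Mm = 5e+08 m.
Transfer semi-major axis: a_t = (r₁ + r₂)/2 = (1e+08 + 5e+08)/2 = 3e+08 m.
Circular speeds: v₁ = √(GM/r₁) = 1.03053e+06 m/s, v₂ = √(GM/r₂) = 460869 m/s.
Transfer speeds (vis-viva v² = GM(2/r − 1/a_t)): v₁ᵗ = 1.33041e+06 m/s, v₂ᵗ = 266083 m/s.
(a) ΔV₁ = |v₁ᵗ − v₁| ≈ 2.999e+05 m/s = 299.9 km/s.
(b) ΔV₂ = |v₂ − v₂ᵗ| ≈ 1.948e+05 m/s = 194.8 km/s.
(c) ΔV_total = ΔV₁ + ΔV₂ ≈ 4.947e+05 m/s = 494.7 km/s.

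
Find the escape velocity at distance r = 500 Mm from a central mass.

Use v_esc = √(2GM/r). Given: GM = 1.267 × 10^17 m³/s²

Convert to SI: r = 500 Mm = 5e+08 m.
Escape velocity comes from setting total energy to zero: ½v² − GM/r = 0 ⇒ v_esc = √(2GM / r).
v_esc = √(2 · 1.267e+17 / 5e+08) m/s ≈ 2.251e+04 m/s = 22.51 km/s.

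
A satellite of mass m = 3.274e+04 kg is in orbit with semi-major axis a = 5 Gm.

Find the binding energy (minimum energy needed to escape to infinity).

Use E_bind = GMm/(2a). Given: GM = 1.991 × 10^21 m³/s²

Convert to SI: a = 5 Gm = 5e+09 m.
Total orbital energy is E = −GMm/(2a); binding energy is E_bind = −E = GMm/(2a).
E_bind = 1.991e+21 · 3.274e+04 / (2 · 5e+09) J ≈ 6.519e+15 J = 6.519 PJ.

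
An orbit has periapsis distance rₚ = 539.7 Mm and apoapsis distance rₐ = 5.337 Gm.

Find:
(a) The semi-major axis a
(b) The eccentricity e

Convert to SI: rₚ = 539.7 Mm = 5.397e+08 m; rₐ = 5.337 Gm = 5.337e+09 m.
(a) a = (rₚ + rₐ) / 2 = (5.397e+08 + 5.337e+09) / 2 ≈ 2.938e+09 m = 2.938 Gm.
(b) e = (rₐ − rₚ) / (rₐ + rₚ) = (5.337e+09 − 5.397e+08) / (5.337e+09 + 5.397e+08) ≈ 0.8163.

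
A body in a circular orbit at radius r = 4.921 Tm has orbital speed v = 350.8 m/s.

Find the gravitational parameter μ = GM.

Convert to SI: r = 4.921 Tm = 4.921e+12 m.
For a circular orbit v² = GM/r, so GM = v² · r.
GM = (350.8)² · 4.921e+12 m³/s² ≈ 6.056e+17 m³/s² = 6.056 × 10^17 m³/s².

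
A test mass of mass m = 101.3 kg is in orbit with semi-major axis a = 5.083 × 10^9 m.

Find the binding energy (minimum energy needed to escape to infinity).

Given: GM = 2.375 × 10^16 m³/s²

Total orbital energy is E = −GMm/(2a); binding energy is E_bind = −E = GMm/(2a).
E_bind = 2.375e+16 · 101.3 / (2 · 5.083e+09) J ≈ 2.367e+08 J = 236.7 MJ.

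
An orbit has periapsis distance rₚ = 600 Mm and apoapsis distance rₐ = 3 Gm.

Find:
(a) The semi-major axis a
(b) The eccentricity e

Convert to SI: rₚ = 600 Mm = 6e+08 m; rₐ = 3 Gm = 3e+09 m.
(a) a = (rₚ + rₐ) / 2 = (6e+08 + 3e+09) / 2 ≈ 1.8e+09 m = 1.8 Gm.
(b) e = (rₐ − rₚ) / (rₐ + rₚ) = (3e+09 − 6e+08) / (3e+09 + 6e+08) ≈ 0.6667.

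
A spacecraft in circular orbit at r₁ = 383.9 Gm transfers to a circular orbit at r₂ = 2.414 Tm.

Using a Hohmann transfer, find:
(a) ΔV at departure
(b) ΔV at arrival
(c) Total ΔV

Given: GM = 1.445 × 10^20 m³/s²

Convert to SI: r₁ = 383.9 Gm = 3.839e+11 m; r₂ = 2.414 Tm = 2.414e+12 m.
Transfer semi-major axis: a_t = (r₁ + r₂)/2 = (3.839e+11 + 2.414e+12)/2 = 1.39895e+12 m.
Circular speeds: v₁ = √(GM/r₁) = 19401 m/s, v₂ = √(GM/r₂) = 7736.87 m/s.
Transfer speeds (vis-viva v² = GM(2/r − 1/a_t)): v₁ᵗ = 25485.5 m/s, v₂ᵗ = 4052.97 m/s.
(a) ΔV₁ = |v₁ᵗ − v₁| ≈ 6084 m/s = 6.084 km/s.
(b) ΔV₂ = |v₂ − v₂ᵗ| ≈ 3684 m/s = 3.684 km/s.
(c) ΔV_total = ΔV₁ + ΔV₂ ≈ 9768 m/s = 9.768 km/s.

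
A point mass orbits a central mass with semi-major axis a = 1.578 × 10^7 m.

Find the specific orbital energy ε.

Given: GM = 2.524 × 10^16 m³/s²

ε = −GM / (2a).
ε = −2.524e+16 / (2 · 1.578e+07) J/kg ≈ -7.997e+08 J/kg = -799.7 MJ/kg.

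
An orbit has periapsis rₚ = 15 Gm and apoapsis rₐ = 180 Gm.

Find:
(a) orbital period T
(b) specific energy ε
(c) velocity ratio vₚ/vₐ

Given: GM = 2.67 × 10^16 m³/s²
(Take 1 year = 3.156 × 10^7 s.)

Convert to SI: rₚ = 15 Gm = 1.5e+10 m; rₐ = 180 Gm = 1.8e+11 m.
(a) With a = (rₚ + rₐ)/2 = 9.75e+10 m, T = 2π √(a³/GM) = 2π √((9.75e+10)³/2.67e+16) s ≈ 1.171e+09 s
(b) With a = (rₚ + rₐ)/2 = 9.75e+10 m, ε = −GM/(2a) = −2.67e+16/(2 · 9.75e+10) J/kg ≈ -1.369e+05 J/kg
(c) Conservation of angular momentum (rₚvₚ = rₐvₐ) gives vₚ/vₐ = rₐ/rₚ = 1.8e+11/1.5e+10 ≈ 12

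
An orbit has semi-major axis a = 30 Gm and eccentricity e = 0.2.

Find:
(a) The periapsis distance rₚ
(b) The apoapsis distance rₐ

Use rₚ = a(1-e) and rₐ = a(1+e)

Convert to SI: a = 30 Gm = 3e+10 m.
(a) rₚ = a(1 − e) = 3e+10 · (1 − 0.2) = 3e+10 · 0.8 ≈ 2.4e+10 m = 24 Gm.
(b) rₐ = a(1 + e) = 3e+10 · (1 + 0.2) = 3e+10 · 1.2 ≈ 3.6e+10 m = 36 Gm.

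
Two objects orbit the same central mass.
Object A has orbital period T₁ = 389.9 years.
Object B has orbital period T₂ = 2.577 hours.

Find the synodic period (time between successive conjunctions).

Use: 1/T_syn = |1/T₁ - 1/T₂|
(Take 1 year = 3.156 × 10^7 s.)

Convert to SI: T₁ = 389.9 years = 1.23052e+10 s; T₂ = 2.577 hours = 9277.2 s.
T_syn = |T₁ · T₂ / (T₁ − T₂)|.
T_syn = |1.23052e+10 · 9277.2 / (1.23052e+10 − 9277.2)| s ≈ 9277 s = 2.577 hours.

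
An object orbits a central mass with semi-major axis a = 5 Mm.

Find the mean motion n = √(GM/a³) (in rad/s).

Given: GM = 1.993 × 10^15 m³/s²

Convert to SI: a = 5 Mm = 5e+06 m.
n = √(GM / a³).
n = √(1.993e+15 / (5e+06)³) rad/s ≈ 0.003993 rad/s.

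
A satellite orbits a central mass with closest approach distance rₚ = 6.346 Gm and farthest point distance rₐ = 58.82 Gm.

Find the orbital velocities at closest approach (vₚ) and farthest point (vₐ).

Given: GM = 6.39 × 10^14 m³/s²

Convert to SI: rₚ = 6.346 Gm = 6.346e+09 m; rₐ = 58.82 Gm = 5.882e+10 m.
Use the vis-viva equation v² = GM(2/r − 1/a) with a = (rₚ + rₐ)/2 = (6.346e+09 + 5.882e+10)/2 = 3.2583e+10 m.
vₚ = √(GM · (2/rₚ − 1/a)) = √(6.39e+14 · (2/6.346e+09 − 1/3.2583e+10)) m/s ≈ 426.4 m/s = 426.4 m/s.
vₐ = √(GM · (2/rₐ − 1/a)) = √(6.39e+14 · (2/5.882e+10 − 1/3.2583e+10)) m/s ≈ 46 m/s = 46 m/s.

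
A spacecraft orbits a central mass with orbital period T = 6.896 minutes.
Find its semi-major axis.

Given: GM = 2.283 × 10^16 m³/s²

Convert to SI: T = 6.896 minutes = 413.76 s.
Invert Kepler's third law: a = (GM · T² / (4π²))^(1/3).
Substituting T = 413.76 s and GM = 2.283e+16 m³/s²:
a = (2.283e+16 · (413.76)² / (4π²))^(1/3) m
a ≈ 4.626e+06 m = 4.626 Mm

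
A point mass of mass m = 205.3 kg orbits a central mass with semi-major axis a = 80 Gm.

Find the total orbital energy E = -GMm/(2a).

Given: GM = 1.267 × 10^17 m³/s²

Convert to SI: a = 80 Gm = 8e+10 m.
E = −GMm / (2a).
E = −1.267e+17 · 205.3 / (2 · 8e+10) J ≈ -1.626e+08 J = -162.6 MJ.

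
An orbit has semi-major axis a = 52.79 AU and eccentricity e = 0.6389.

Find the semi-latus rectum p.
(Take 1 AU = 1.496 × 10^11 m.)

Convert to SI: a = 52.79 AU = 7.89738e+12 m.
p = a (1 − e²).
p = 7.89738e+12 · (1 − (0.6389)²) = 7.89738e+12 · 0.591807 ≈ 4.674e+12 m = 31.24 AU.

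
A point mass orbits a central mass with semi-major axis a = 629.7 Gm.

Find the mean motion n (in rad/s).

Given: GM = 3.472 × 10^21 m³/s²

Convert to SI: a = 629.7 Gm = 6.297e+11 m.
n = √(GM / a³).
n = √(3.472e+21 / (6.297e+11)³) rad/s ≈ 1.179e-07 rad/s.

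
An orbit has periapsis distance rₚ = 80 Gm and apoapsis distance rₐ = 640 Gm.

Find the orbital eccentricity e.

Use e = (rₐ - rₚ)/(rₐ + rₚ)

Convert to SI: rₚ = 80 Gm = 8e+10 m; rₐ = 640 Gm = 6.4e+11 m.
e = (rₐ − rₚ) / (rₐ + rₚ).
e = (6.4e+11 − 8e+10) / (6.4e+11 + 8e+10) = 5.6e+11 / 7.2e+11 ≈ 0.7778.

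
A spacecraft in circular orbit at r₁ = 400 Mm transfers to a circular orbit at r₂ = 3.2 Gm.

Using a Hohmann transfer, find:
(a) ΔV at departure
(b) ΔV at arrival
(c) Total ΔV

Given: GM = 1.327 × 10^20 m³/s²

Convert to SI: r₁ = 400 Mm = 4e+08 m; r₂ = 3.2 Gm = 3.2e+09 m.
Transfer semi-major axis: a_t = (r₁ + r₂)/2 = (4e+08 + 3.2e+09)/2 = 1.8e+09 m.
Circular speeds: v₁ = √(GM/r₁) = 575977 m/s, v₂ = √(GM/r₂) = 203639 m/s.
Transfer speeds (vis-viva v² = GM(2/r − 1/a_t)): v₁ᵗ = 767970 m/s, v₂ᵗ = 95996.2 m/s.
(a) ΔV₁ = |v₁ᵗ − v₁| ≈ 1.92e+05 m/s = 192 km/s.
(b) ΔV₂ = |v₂ − v₂ᵗ| ≈ 1.076e+05 m/s = 107.6 km/s.
(c) ΔV_total = ΔV₁ + ΔV₂ ≈ 2.996e+05 m/s = 299.6 km/s.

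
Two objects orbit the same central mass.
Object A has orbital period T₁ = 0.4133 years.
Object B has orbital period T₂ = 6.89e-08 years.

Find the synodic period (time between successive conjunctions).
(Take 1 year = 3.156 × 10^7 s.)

Convert to SI: T₁ = 0.4133 years = 1.30437e+07 s; T₂ = 6.89e-08 years = 2.17448 s.
T_syn = |T₁ · T₂ / (T₁ − T₂)|.
T_syn = |1.30437e+07 · 2.17448 / (1.30437e+07 − 2.17448)| s ≈ 2.174 s = 6.89e-08 years.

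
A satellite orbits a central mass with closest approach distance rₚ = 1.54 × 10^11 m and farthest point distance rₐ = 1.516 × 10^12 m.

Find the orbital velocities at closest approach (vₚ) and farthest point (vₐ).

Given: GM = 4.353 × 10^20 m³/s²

Use the vis-viva equation v² = GM(2/r − 1/a) with a = (rₚ + rₐ)/2 = (1.54e+11 + 1.516e+12)/2 = 8.35e+11 m.
vₚ = √(GM · (2/rₚ − 1/a)) = √(4.353e+20 · (2/1.54e+11 − 1/8.35e+11)) m/s ≈ 7.164e+04 m/s = 71.64 km/s.
vₐ = √(GM · (2/rₐ − 1/a)) = √(4.353e+20 · (2/1.516e+12 − 1/8.35e+11)) m/s ≈ 7277 m/s = 7.277 km/s.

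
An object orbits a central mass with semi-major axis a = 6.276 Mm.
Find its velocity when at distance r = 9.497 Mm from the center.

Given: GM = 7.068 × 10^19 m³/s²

Convert to SI: a = 6.276 Mm = 6.276e+06 m; r = 9.497 Mm = 9.497e+06 m.
Vis-viva: v = √(GM · (2/r − 1/a)).
2/r − 1/a = 2/9.497e+06 − 1/6.276e+06 = 5.12557e-08 m⁻¹.
v = √(7.068e+19 · 5.12557e-08) m/s ≈ 1.903e+06 m/s = 1903 km/s.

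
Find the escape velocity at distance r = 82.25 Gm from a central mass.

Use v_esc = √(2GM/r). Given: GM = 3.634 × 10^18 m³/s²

Convert to SI: r = 82.25 Gm = 8.225e+10 m.
Escape velocity comes from setting total energy to zero: ½v² − GM/r = 0 ⇒ v_esc = √(2GM / r).
v_esc = √(2 · 3.634e+18 / 8.225e+10) m/s ≈ 9400 m/s = 9.4 km/s.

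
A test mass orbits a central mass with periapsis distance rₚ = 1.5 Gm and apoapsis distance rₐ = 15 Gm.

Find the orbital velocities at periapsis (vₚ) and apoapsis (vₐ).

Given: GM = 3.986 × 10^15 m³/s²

Convert to SI: rₚ = 1.5 Gm = 1.5e+09 m; rₐ = 15 Gm = 1.5e+10 m.
Use the vis-viva equation v² = GM(2/r − 1/a) with a = (rₚ + rₐ)/2 = (1.5e+09 + 1.5e+10)/2 = 8.25e+09 m.
vₚ = √(GM · (2/rₚ − 1/a)) = √(3.986e+15 · (2/1.5e+09 − 1/8.25e+09)) m/s ≈ 2198 m/s = 2.198 km/s.
vₐ = √(GM · (2/rₐ − 1/a)) = √(3.986e+15 · (2/1.5e+10 − 1/8.25e+09)) m/s ≈ 219.8 m/s = 219.8 m/s.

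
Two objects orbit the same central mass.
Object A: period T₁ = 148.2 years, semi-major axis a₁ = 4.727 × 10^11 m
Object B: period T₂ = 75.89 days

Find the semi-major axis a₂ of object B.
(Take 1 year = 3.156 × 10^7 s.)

Convert to SI: T₁ = 148.2 years = 4.67719e+09 s; T₂ = 75.89 days = 6.5569e+06 s.
Kepler's third law: (T₁/T₂)² = (a₁/a₂)³ ⇒ a₂ = a₁ · (T₂/T₁)^(2/3).
T₂/T₁ = 6.5569e+06 / 4.67719e+09 = 0.00140189.
a₂ = 4.727e+11 · (0.00140189)^(2/3) m ≈ 5.921e+09 m = 5.921 × 10^9 m.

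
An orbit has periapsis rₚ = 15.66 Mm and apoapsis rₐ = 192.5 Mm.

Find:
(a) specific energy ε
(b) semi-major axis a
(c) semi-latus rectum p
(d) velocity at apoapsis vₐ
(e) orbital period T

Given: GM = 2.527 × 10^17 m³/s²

Convert to SI: rₚ = 15.66 Mm = 1.566e+07 m; rₐ = 192.5 Mm = 1.925e+08 m.
(a) With a = (rₚ + rₐ)/2 = 1.0408e+08 m, ε = −GM/(2a) = −2.527e+17/(2 · 1.0408e+08) J/kg ≈ -1.214e+09 J/kg
(b) a = (rₚ + rₐ)/2 = (1.566e+07 + 1.925e+08)/2 ≈ 1.041e+08 m
(c) From a = (rₚ + rₐ)/2 = 1.0408e+08 m and e = (rₐ − rₚ)/(rₐ + rₚ) = 0.849539, p = a(1 − e²) = 1.0408e+08 · (1 − (0.849539)²) ≈ 2.896e+07 m
(d) With a = (rₚ + rₐ)/2 = 1.0408e+08 m, vₐ = √(GM (2/rₐ − 1/a)) = √(2.527e+17 · (2/1.925e+08 − 1/1.0408e+08)) m/s ≈ 1.405e+04 m/s
(e) With a = (rₚ + rₐ)/2 = 1.0408e+08 m, T = 2π √(a³/GM) = 2π √((1.0408e+08)³/2.527e+17) s ≈ 1.327e+04 s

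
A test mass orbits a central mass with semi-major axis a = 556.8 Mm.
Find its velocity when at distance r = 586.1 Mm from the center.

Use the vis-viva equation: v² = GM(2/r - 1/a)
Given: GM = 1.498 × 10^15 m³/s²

Convert to SI: a = 556.8 Mm = 5.568e+08 m; r = 586.1 Mm = 5.861e+08 m.
Vis-viva: v = √(GM · (2/r − 1/a)).
2/r − 1/a = 2/5.861e+08 − 1/5.568e+08 = 1.61641e-09 m⁻¹.
v = √(1.498e+15 · 1.61641e-09) m/s ≈ 1556 m/s = 1.556 km/s.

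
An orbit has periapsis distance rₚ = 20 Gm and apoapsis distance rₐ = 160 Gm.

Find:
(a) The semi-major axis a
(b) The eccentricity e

Convert to SI: rₚ = 20 Gm = 2e+10 m; rₐ = 160 Gm = 1.6e+11 m.
(a) a = (rₚ + rₐ) / 2 = (2e+10 + 1.6e+11) / 2 ≈ 9e+10 m = 90 Gm.
(b) e = (rₐ − rₚ) / (rₐ + rₚ) = (1.6e+11 − 2e+10) / (1.6e+11 + 2e+10) ≈ 0.7778.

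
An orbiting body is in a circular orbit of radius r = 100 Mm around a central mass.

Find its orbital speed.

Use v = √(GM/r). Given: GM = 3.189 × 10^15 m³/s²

Convert to SI: r = 100 Mm = 1e+08 m.
For a circular orbit, gravity supplies the centripetal force, so v = √(GM / r).
v = √(3.189e+15 / 1e+08) m/s ≈ 5647 m/s = 5.647 km/s.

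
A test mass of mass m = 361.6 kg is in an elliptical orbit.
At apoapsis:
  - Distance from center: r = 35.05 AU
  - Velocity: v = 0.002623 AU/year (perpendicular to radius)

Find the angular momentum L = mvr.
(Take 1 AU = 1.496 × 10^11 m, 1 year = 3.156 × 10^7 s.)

Convert to SI: r = 35.05 AU = 5.24348e+12 m; v = 0.002623 AU/year = 12.4335 m/s.
Since v is perpendicular to r, L = m · v · r.
L = 361.6 · 12.4335 · 5.24348e+12 kg·m²/s ≈ 2.357e+16 kg·m²/s.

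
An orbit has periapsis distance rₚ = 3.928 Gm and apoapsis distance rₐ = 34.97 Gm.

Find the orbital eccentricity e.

Convert to SI: rₚ = 3.928 Gm = 3.928e+09 m; rₐ = 34.97 Gm = 3.497e+10 m.
e = (rₐ − rₚ) / (rₐ + rₚ).
e = (3.497e+10 − 3.928e+09) / (3.497e+10 + 3.928e+09) = 3.1042e+10 / 3.8898e+10 ≈ 0.798.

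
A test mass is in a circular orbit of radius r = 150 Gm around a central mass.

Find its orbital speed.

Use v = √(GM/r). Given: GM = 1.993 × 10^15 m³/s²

Convert to SI: r = 150 Gm = 1.5e+11 m.
For a circular orbit, gravity supplies the centripetal force, so v = √(GM / r).
v = √(1.993e+15 / 1.5e+11) m/s ≈ 115.3 m/s = 115.3 m/s.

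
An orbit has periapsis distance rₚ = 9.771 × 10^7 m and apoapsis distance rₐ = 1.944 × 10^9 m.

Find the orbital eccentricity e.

e = (rₐ − rₚ) / (rₐ + rₚ).
e = (1.944e+09 − 9.771e+07) / (1.944e+09 + 9.771e+07) = 1.84629e+09 / 2.04171e+09 ≈ 0.9043.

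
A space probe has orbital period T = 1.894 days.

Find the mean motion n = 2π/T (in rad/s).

Convert to SI: T = 1.894 days = 163642 s.
n = 2π / T.
n = 2π / 163642 s ≈ 3.84e-05 rad/s.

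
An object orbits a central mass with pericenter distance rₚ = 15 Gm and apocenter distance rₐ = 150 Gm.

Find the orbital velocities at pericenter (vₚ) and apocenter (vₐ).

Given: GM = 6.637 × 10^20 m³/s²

Convert to SI: rₚ = 15 Gm = 1.5e+10 m; rₐ = 150 Gm = 1.5e+11 m.
Use the vis-viva equation v² = GM(2/r − 1/a) with a = (rₚ + rₐ)/2 = (1.5e+10 + 1.5e+11)/2 = 8.25e+10 m.
vₚ = √(GM · (2/rₚ − 1/a)) = √(6.637e+20 · (2/1.5e+10 − 1/8.25e+10)) m/s ≈ 2.836e+05 m/s = 283.6 km/s.
vₐ = √(GM · (2/rₐ − 1/a)) = √(6.637e+20 · (2/1.5e+11 − 1/8.25e+10)) m/s ≈ 2.836e+04 m/s = 28.36 km/s.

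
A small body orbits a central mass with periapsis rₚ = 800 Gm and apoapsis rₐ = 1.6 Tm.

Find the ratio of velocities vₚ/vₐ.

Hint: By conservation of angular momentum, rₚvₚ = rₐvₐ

Convert to SI: rₚ = 800 Gm = 8e+11 m; rₐ = 1.6 Tm = 1.6e+12 m.
Conservation of angular momentum gives rₚvₚ = rₐvₐ, so vₚ/vₐ = rₐ/rₚ.
vₚ/vₐ = 1.6e+12 / 8e+11 ≈ 2.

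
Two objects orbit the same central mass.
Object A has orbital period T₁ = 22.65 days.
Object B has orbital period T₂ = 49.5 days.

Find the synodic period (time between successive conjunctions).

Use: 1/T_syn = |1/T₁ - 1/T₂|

Convert to SI: T₁ = 22.65 days = 1.95696e+06 s; T₂ = 49.5 days = 4.2768e+06 s.
T_syn = |T₁ · T₂ / (T₁ − T₂)|.
T_syn = |1.95696e+06 · 4.2768e+06 / (1.95696e+06 − 4.2768e+06)| s ≈ 3.608e+06 s = 41.76 days.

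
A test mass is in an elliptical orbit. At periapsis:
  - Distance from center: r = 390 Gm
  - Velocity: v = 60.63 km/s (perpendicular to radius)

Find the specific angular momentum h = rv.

Convert to SI: r = 390 Gm = 3.9e+11 m; v = 60.63 km/s = 60630 m/s.
With v perpendicular to r, h = r · v.
h = 3.9e+11 · 60630 m²/s ≈ 2.365e+16 m²/s.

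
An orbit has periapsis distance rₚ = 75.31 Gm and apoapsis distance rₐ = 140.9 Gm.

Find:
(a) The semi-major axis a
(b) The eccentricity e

Convert to SI: rₚ = 75.31 Gm = 7.531e+10 m; rₐ = 140.9 Gm = 1.409e+11 m.
(a) a = (rₚ + rₐ) / 2 = (7.531e+10 + 1.409e+11) / 2 ≈ 1.081e+11 m = 108.1 Gm.
(b) e = (rₐ − rₚ) / (rₐ + rₚ) = (1.409e+11 − 7.531e+10) / (1.409e+11 + 7.531e+10) ≈ 0.3034.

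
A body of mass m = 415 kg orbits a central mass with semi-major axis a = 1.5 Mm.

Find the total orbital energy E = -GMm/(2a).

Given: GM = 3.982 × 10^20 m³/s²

Convert to SI: a = 1.5 Mm = 1.5e+06 m.
E = −GMm / (2a).
E = −3.982e+20 · 415 / (2 · 1.5e+06) J ≈ -5.508e+16 J = -55.08 PJ.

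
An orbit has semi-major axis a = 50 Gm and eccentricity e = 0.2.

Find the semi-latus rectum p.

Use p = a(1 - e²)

Convert to SI: a = 50 Gm = 5e+10 m.
p = a (1 − e²).
p = 5e+10 · (1 − (0.2)²) = 5e+10 · 0.96 ≈ 4.8e+10 m = 48 Gm.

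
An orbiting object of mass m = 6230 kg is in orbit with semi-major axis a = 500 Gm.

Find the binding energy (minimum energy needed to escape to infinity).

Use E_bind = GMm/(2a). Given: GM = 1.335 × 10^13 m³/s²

Convert to SI: a = 500 Gm = 5e+11 m.
Total orbital energy is E = −GMm/(2a); binding energy is E_bind = −E = GMm/(2a).
E_bind = 1.335e+13 · 6230 / (2 · 5e+11) J ≈ 8.317e+04 J = 83.17 kJ.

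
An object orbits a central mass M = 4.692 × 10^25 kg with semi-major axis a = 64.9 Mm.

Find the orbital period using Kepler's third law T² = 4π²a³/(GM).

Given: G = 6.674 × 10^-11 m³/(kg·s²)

Convert to SI: a = 64.9 Mm = 6.49e+07 m.
GM = G · M = 6.674e-11 · 4.692e+25 = 3.13144e+15 m³/s².
Kepler's third law: T = 2π √(a³ / GM).
Substituting a = 6.49e+07 m and GM = 3.13144e+15 m³/s²:
T = 2π √((6.49e+07)³ / 3.13144e+15) s
T ≈ 5.87e+04 s = 16.31 hours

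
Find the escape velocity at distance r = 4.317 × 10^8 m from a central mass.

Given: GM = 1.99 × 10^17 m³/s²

Escape velocity comes from setting total energy to zero: ½v² − GM/r = 0 ⇒ v_esc = √(2GM / r).
v_esc = √(2 · 1.99e+17 / 4.317e+08) m/s ≈ 3.036e+04 m/s = 30.36 km/s.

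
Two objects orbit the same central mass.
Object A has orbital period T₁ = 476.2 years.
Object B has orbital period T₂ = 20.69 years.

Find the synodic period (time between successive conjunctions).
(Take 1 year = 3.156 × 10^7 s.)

Convert to SI: T₁ = 476.2 years = 1.50289e+10 s; T₂ = 20.69 years = 6.52976e+08 s.
T_syn = |T₁ · T₂ / (T₁ − T₂)|.
T_syn = |1.50289e+10 · 6.52976e+08 / (1.50289e+10 − 6.52976e+08)| s ≈ 6.826e+08 s = 21.63 years.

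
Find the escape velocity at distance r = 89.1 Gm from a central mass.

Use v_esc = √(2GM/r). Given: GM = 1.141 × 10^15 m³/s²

Convert to SI: r = 89.1 Gm = 8.91e+10 m.
Escape velocity comes from setting total energy to zero: ½v² − GM/r = 0 ⇒ v_esc = √(2GM / r).
v_esc = √(2 · 1.141e+15 / 8.91e+10) m/s ≈ 160 m/s = 160 m/s.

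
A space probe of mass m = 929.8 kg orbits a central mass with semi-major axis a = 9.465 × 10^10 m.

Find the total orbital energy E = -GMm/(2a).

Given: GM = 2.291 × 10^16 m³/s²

E = −GMm / (2a).
E = −2.291e+16 · 929.8 / (2 · 9.465e+10) J ≈ -1.125e+08 J = -112.5 MJ.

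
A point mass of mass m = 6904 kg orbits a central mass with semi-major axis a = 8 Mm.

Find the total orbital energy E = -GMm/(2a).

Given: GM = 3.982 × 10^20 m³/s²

Convert to SI: a = 8 Mm = 8e+06 m.
E = −GMm / (2a).
E = −3.982e+20 · 6904 / (2 · 8e+06) J ≈ -1.718e+17 J = -171.8 PJ.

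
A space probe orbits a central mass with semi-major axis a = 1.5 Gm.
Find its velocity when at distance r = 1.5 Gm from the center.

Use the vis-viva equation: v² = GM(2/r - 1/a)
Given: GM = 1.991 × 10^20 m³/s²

Convert to SI: a = 1.5 Gm = 1.5e+09 m; r = 1.5 Gm = 1.5e+09 m.
Vis-viva: v = √(GM · (2/r − 1/a)).
2/r − 1/a = 2/1.5e+09 − 1/1.5e+09 = 6.66667e-10 m⁻¹.
v = √(1.991e+20 · 6.66667e-10) m/s ≈ 3.643e+05 m/s = 364.3 km/s.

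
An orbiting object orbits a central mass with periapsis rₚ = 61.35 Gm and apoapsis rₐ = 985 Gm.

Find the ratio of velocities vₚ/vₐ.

Convert to SI: rₚ = 61.35 Gm = 6.135e+10 m; rₐ = 985 Gm = 9.85e+11 m.
Conservation of angular momentum gives rₚvₚ = rₐvₐ, so vₚ/vₐ = rₐ/rₚ.
vₚ/vₐ = 9.85e+11 / 6.135e+10 ≈ 16.06.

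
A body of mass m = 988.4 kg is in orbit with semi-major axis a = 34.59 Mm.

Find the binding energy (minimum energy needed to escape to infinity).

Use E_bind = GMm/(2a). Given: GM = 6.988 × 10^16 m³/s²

Convert to SI: a = 34.59 Mm = 3.459e+07 m.
Total orbital energy is E = −GMm/(2a); binding energy is E_bind = −E = GMm/(2a).
E_bind = 6.988e+16 · 988.4 / (2 · 3.459e+07) J ≈ 9.984e+11 J = 998.4 GJ.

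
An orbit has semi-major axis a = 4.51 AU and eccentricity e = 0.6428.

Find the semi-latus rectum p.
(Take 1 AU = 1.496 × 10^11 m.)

Convert to SI: a = 4.51 AU = 6.74696e+11 m.
p = a (1 − e²).
p = 6.74696e+11 · (1 − (0.6428)²) = 6.74696e+11 · 0.586808 ≈ 3.959e+11 m = 2.647 AU.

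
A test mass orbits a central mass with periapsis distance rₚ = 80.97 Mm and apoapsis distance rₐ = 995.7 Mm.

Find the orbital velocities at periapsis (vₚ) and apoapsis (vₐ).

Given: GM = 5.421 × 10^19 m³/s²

Convert to SI: rₚ = 80.97 Mm = 8.097e+07 m; rₐ = 995.7 Mm = 9.957e+08 m.
Use the vis-viva equation v² = GM(2/r − 1/a) with a = (rₚ + rₐ)/2 = (8.097e+07 + 9.957e+08)/2 = 5.38335e+08 m.
vₚ = √(GM · (2/rₚ − 1/a)) = √(5.421e+19 · (2/8.097e+07 − 1/5.38335e+08)) m/s ≈ 1.113e+06 m/s = 1113 km/s.
vₐ = √(GM · (2/rₐ − 1/a)) = √(5.421e+19 · (2/9.957e+08 − 1/5.38335e+08)) m/s ≈ 9.049e+04 m/s = 90.49 km/s.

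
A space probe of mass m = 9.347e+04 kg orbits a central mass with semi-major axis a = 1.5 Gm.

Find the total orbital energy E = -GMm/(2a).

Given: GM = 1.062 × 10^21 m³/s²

Convert to SI: a = 1.5 Gm = 1.5e+09 m.
E = −GMm / (2a).
E = −1.062e+21 · 9.347e+04 / (2 · 1.5e+09) J ≈ -3.309e+16 J = -33.09 PJ.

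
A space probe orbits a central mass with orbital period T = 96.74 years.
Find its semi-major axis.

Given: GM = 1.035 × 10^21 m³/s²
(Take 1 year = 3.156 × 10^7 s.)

Convert to SI: T = 96.74 years = 3.05311e+09 s.
Invert Kepler's third law: a = (GM · T² / (4π²))^(1/3).
Substituting T = 3.05311e+09 s and GM = 1.035e+21 m³/s²:
a = (1.035e+21 · (3.05311e+09)² / (4π²))^(1/3) m
a ≈ 6.252e+12 m = 6.252 × 10^12 m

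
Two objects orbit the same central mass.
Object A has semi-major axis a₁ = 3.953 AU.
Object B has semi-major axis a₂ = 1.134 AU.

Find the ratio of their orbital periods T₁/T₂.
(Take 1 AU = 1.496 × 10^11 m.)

Convert to SI: a₁ = 3.953 AU = 5.91369e+11 m; a₂ = 1.134 AU = 1.69646e+11 m.
From Kepler's third law, (T₁/T₂)² = (a₁/a₂)³, so T₁/T₂ = (a₁/a₂)^(3/2).
a₁/a₂ = 5.91369e+11 / 1.69646e+11 = 3.48589.
T₁/T₂ = (3.48589)^(3/2) ≈ 6.508.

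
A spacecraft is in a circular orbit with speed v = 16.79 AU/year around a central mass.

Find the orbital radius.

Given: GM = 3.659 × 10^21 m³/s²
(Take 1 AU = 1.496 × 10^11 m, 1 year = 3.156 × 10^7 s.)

Convert to SI: v = 16.79 AU/year = 79587.6 m/s.
For a circular orbit, v² = GM / r, so r = GM / v².
r = 3.659e+21 / (79587.6)² m ≈ 5.777e+11 m = 3.861 AU.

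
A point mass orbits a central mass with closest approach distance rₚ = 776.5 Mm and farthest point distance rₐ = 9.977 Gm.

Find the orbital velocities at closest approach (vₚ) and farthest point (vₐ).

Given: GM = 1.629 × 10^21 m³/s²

Convert to SI: rₚ = 776.5 Mm = 7.765e+08 m; rₐ = 9.977 Gm = 9.977e+09 m.
Use the vis-viva equation v² = GM(2/r − 1/a) with a = (rₚ + rₐ)/2 = (7.765e+08 + 9.977e+09)/2 = 5.37675e+09 m.
vₚ = √(GM · (2/rₚ − 1/a)) = √(1.629e+21 · (2/7.765e+08 − 1/5.37675e+09)) m/s ≈ 1.973e+06 m/s = 1973 km/s.
vₐ = √(GM · (2/rₐ − 1/a)) = √(1.629e+21 · (2/9.977e+09 − 1/5.37675e+09)) m/s ≈ 1.536e+05 m/s = 153.6 km/s.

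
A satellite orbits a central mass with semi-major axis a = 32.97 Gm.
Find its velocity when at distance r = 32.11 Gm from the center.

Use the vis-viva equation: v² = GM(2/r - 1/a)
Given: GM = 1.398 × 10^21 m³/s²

Convert to SI: a = 32.97 Gm = 3.297e+10 m; r = 32.11 Gm = 3.211e+10 m.
Vis-viva: v = √(GM · (2/r − 1/a)).
2/r − 1/a = 2/3.211e+10 − 1/3.297e+10 = 3.19553e-11 m⁻¹.
v = √(1.398e+21 · 3.19553e-11) m/s ≈ 2.114e+05 m/s = 211.4 km/s.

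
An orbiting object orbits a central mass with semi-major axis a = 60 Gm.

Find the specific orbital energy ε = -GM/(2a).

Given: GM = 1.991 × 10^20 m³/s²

Convert to SI: a = 60 Gm = 6e+10 m.
ε = −GM / (2a).
ε = −1.991e+20 / (2 · 6e+10) J/kg ≈ -1.659e+09 J/kg = -1.659 GJ/kg.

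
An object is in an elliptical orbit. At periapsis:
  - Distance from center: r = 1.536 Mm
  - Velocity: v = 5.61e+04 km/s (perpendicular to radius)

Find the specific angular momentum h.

Convert to SI: r = 1.536 Mm = 1.536e+06 m; v = 5.61e+04 km/s = 5.61e+07 m/s.
With v perpendicular to r, h = r · v.
h = 1.536e+06 · 5.61e+07 m²/s ≈ 8.617e+13 m²/s.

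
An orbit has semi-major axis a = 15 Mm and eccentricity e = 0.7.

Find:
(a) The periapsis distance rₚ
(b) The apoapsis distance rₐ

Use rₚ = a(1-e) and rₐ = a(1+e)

Convert to SI: a = 15 Mm = 1.5e+07 m.
(a) rₚ = a(1 − e) = 1.5e+07 · (1 − 0.7) = 1.5e+07 · 0.3 ≈ 4.5e+06 m = 4.5 Mm.
(b) rₐ = a(1 + e) = 1.5e+07 · (1 + 0.7) = 1.5e+07 · 1.7 ≈ 2.55e+07 m = 25.5 Mm.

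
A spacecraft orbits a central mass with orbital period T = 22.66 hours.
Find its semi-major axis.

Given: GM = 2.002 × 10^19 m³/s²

Convert to SI: T = 22.66 hours = 81576 s.
Invert Kepler's third law: a = (GM · T² / (4π²))^(1/3).
Substituting T = 81576 s and GM = 2.002e+19 m³/s²:
a = (2.002e+19 · (81576)² / (4π²))^(1/3) m
a ≈ 1.5e+09 m = 1.5 Gm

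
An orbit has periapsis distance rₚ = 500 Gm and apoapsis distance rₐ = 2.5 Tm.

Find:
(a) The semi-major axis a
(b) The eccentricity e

Convert to SI: rₚ = 500 Gm = 5e+11 m; rₐ = 2.5 Tm = 2.5e+12 m.
(a) a = (rₚ + rₐ) / 2 = (5e+11 + 2.5e+12) / 2 ≈ 1.5e+12 m = 1.5 Tm.
(b) e = (rₐ − rₚ) / (rₐ + rₚ) = (2.5e+12 − 5e+11) / (2.5e+12 + 5e+11) ≈ 0.6667.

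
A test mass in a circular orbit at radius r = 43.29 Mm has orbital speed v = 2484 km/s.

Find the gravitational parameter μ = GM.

Convert to SI: r = 43.29 Mm = 4.329e+07 m; v = 2484 km/s = 2.484e+06 m/s.
For a circular orbit v² = GM/r, so GM = v² · r.
GM = (2.484e+06)² · 4.329e+07 m³/s² ≈ 2.671e+20 m³/s² = 2.671 × 10^20 m³/s².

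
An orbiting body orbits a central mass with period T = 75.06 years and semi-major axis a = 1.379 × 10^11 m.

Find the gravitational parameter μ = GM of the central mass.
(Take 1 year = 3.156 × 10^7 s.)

Convert to SI: T = 75.06 years = 2.36889e+09 s.
GM = 4π² · a³ / T².
GM = 4π² · (1.379e+11)³ / (2.36889e+09)² m³/s² ≈ 1.845e+16 m³/s² = 1.845 × 10^16 m³/s².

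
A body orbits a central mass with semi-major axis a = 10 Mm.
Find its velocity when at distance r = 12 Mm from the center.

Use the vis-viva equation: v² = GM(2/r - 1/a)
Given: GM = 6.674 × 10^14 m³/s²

Convert to SI: a = 10 Mm = 1e+07 m; r = 12 Mm = 1.2e+07 m.
Vis-viva: v = √(GM · (2/r − 1/a)).
2/r − 1/a = 2/1.2e+07 − 1/1e+07 = 6.66667e-08 m⁻¹.
v = √(6.674e+14 · 6.66667e-08) m/s ≈ 6670 m/s = 6.67 km/s.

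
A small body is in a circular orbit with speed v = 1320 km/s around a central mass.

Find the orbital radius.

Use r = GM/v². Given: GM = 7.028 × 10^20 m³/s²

Convert to SI: v = 1320 km/s = 1.32e+06 m/s.
For a circular orbit, v² = GM / r, so r = GM / v².
r = 7.028e+20 / (1.32e+06)² m ≈ 4.034e+08 m = 403.4 Mm.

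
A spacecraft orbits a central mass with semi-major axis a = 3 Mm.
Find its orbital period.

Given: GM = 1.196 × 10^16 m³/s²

Convert to SI: a = 3 Mm = 3e+06 m.
Kepler's third law: T = 2π √(a³ / GM).
Substituting a = 3e+06 m and GM = 1.196e+16 m³/s²:
T = 2π √((3e+06)³ / 1.196e+16) s
T ≈ 298.5 s = 4.976 minutes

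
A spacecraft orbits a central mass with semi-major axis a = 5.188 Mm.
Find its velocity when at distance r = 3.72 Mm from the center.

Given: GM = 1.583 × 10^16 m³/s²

Convert to SI: a = 5.188 Mm = 5.188e+06 m; r = 3.72 Mm = 3.72e+06 m.
Vis-viva: v = √(GM · (2/r − 1/a)).
2/r − 1/a = 2/3.72e+06 − 1/5.188e+06 = 3.44882e-07 m⁻¹.
v = √(1.583e+16 · 3.44882e-07) m/s ≈ 7.389e+04 m/s = 73.89 km/s.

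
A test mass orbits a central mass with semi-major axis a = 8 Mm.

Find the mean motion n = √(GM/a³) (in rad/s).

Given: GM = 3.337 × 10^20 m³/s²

Convert to SI: a = 8 Mm = 8e+06 m.
n = √(GM / a³).
n = √(3.337e+20 / (8e+06)³) rad/s ≈ 0.8073 rad/s.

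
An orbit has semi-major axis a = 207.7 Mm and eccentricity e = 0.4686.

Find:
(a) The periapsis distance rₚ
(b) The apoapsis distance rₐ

Convert to SI: a = 207.7 Mm = 2.077e+08 m.
(a) rₚ = a(1 − e) = 2.077e+08 · (1 − 0.4686) = 2.077e+08 · 0.5314 ≈ 1.104e+08 m = 110.4 Mm.
(b) rₐ = a(1 + e) = 2.077e+08 · (1 + 0.4686) = 2.077e+08 · 1.4686 ≈ 3.05e+08 m = 305 Mm.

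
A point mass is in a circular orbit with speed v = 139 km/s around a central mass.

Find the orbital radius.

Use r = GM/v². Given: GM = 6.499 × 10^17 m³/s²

Convert to SI: v = 139 km/s = 139000 m/s.
For a circular orbit, v² = GM / r, so r = GM / v².
r = 6.499e+17 / (139000)² m ≈ 3.364e+07 m = 3.364 × 10^7 m.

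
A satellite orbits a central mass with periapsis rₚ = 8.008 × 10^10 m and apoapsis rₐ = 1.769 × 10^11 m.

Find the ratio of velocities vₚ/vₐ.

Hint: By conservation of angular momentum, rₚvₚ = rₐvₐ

Conservation of angular momentum gives rₚvₚ = rₐvₐ, so vₚ/vₐ = rₐ/rₚ.
vₚ/vₐ = 1.769e+11 / 8.008e+10 ≈ 2.209.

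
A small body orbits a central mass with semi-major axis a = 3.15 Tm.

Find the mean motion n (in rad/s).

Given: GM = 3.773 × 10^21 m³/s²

Convert to SI: a = 3.15 Tm = 3.15e+12 m.
n = √(GM / a³).
n = √(3.773e+21 / (3.15e+12)³) rad/s ≈ 1.099e-08 rad/s.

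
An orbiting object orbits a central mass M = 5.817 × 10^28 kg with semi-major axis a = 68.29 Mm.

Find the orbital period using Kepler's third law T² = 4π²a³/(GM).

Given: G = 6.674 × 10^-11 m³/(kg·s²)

Convert to SI: a = 68.29 Mm = 6.829e+07 m.
GM = G · M = 6.674e-11 · 5.817e+28 = 3.88227e+18 m³/s².
Kepler's third law: T = 2π √(a³ / GM).
Substituting a = 6.829e+07 m and GM = 3.88227e+18 m³/s²:
T = 2π √((6.829e+07)³ / 3.88227e+18) s
T ≈ 1800 s = 29.99 minutes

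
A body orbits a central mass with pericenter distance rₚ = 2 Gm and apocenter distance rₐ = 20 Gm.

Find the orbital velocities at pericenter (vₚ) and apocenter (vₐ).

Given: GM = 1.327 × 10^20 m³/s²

Convert to SI: rₚ = 2 Gm = 2e+09 m; rₐ = 20 Gm = 2e+10 m.
Use the vis-viva equation v² = GM(2/r − 1/a) with a = (rₚ + rₐ)/2 = (2e+09 + 2e+10)/2 = 1.1e+10 m.
vₚ = √(GM · (2/rₚ − 1/a)) = √(1.327e+20 · (2/2e+09 − 1/1.1e+10)) m/s ≈ 3.473e+05 m/s = 347.3 km/s.
vₐ = √(GM · (2/rₐ − 1/a)) = √(1.327e+20 · (2/2e+10 − 1/1.1e+10)) m/s ≈ 3.473e+04 m/s = 34.73 km/s.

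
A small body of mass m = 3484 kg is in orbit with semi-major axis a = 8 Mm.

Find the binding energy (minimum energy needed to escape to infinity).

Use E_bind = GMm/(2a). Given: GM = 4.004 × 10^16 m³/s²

Convert to SI: a = 8 Mm = 8e+06 m.
Total orbital energy is E = −GMm/(2a); binding energy is E_bind = −E = GMm/(2a).
E_bind = 4.004e+16 · 3484 / (2 · 8e+06) J ≈ 8.719e+12 J = 8.719 TJ.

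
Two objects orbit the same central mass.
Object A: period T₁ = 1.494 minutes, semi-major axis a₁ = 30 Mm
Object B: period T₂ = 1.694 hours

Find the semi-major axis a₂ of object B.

Convert to SI: T₁ = 1.494 minutes = 89.64 s; a₁ = 30 Mm = 3e+07 m; T₂ = 1.694 hours = 6098.4 s.
Kepler's third law: (T₁/T₂)² = (a₁/a₂)³ ⇒ a₂ = a₁ · (T₂/T₁)^(2/3).
T₂/T₁ = 6098.4 / 89.64 = 68.0321.
a₂ = 3e+07 · (68.0321)^(2/3) m ≈ 5e+08 m = 500 Mm.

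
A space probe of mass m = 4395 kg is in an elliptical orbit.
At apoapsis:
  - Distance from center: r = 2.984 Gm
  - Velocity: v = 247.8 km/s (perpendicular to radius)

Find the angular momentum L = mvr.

Convert to SI: r = 2.984 Gm = 2.984e+09 m; v = 247.8 km/s = 247800 m/s.
Since v is perpendicular to r, L = m · v · r.
L = 4395 · 247800 · 2.984e+09 kg·m²/s ≈ 3.25e+18 kg·m²/s.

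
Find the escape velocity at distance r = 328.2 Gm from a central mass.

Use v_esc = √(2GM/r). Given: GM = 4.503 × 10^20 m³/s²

Convert to SI: r = 328.2 Gm = 3.282e+11 m.
Escape velocity comes from setting total energy to zero: ½v² − GM/r = 0 ⇒ v_esc = √(2GM / r).
v_esc = √(2 · 4.503e+20 / 3.282e+11) m/s ≈ 5.238e+04 m/s = 52.38 km/s.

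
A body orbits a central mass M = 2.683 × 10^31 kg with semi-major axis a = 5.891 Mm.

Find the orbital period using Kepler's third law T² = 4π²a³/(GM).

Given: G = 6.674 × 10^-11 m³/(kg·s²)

Convert to SI: a = 5.891 Mm = 5.891e+06 m.
GM = G · M = 6.674e-11 · 2.683e+31 = 1.79063e+21 m³/s².
Kepler's third law: T = 2π √(a³ / GM).
Substituting a = 5.891e+06 m and GM = 1.79063e+21 m³/s²:
T = 2π √((5.891e+06)³ / 1.79063e+21) s
T ≈ 2.123 s = 2.123 seconds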